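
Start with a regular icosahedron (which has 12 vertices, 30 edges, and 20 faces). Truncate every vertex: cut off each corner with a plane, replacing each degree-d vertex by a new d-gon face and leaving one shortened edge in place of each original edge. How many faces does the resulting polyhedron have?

32

Truncation replaces each original edge-end by a new vertex, so V′ = 2E = 60.
Each original edge survives, and each old vertex of degree d contributes d new edges; summing degrees gives Σd = 2E, so E′ = E + 2E = 3E = 90.
Each original face survives and each original vertex becomes one new face: F′ = F + V = 32.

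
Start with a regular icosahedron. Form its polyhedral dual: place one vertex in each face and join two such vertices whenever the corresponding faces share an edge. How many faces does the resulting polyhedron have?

The base solid has V = 12, E = 30, F = 20.
The dual swaps V and F and preserves E: V′ = F = 20, E′ = E = 30, F′ = V = 12.

12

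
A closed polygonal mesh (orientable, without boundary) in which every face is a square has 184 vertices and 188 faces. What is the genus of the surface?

Every face is a square, so 2E = 4·188 = 752, giving E = 376.
χ = V − E + F = 184 − 376 + 188 = -4.
For a closed orientable surface χ = 2 − 2g, so g = (2 − (-4))/2 = 3.

3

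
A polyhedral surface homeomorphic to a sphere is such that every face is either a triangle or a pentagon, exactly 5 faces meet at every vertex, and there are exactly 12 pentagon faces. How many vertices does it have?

60

Let x be the number of triangles; then F = 12 + x.
Edge–face incidences: 2E = 5·12 + 3·x = 60 + 3x.
Every vertex has degree 5, so 5V = 2E.
Euler: V − E + F = 2 ⇒ (2E)/5 − E + (12 + x) = 2.
Multiply by 10: 2·(2E) − 5·(2E) + 10·(12 + x) = 20, i.e. 120 + 10x − 3·(60 + 3x) = 20.
Collecting terms: x − 60 = 20, so x = 80.
Then 2E = 60 + 3·80 = 300, so E = 150, V = 2E/5 = 60, F = 12 + 80 = 92.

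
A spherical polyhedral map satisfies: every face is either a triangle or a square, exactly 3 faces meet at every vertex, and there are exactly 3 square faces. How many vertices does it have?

6

Let x be the number of triangles; then F = 3 + x.
Edge–face incidences: 2E = 4·3 + 3·x = 12 + 3x.
Every vertex has degree 3, so 3V = 2E.
Euler: V − E + F = 2 ⇒ (2E)/3 − E + (3 + x) = 2.
Multiply by 6: 2·(2E) − 3·(2E) + 6·(3 + x) = 12, i.e. 18 + 6x − (12 + 3x) = 12.
Collecting terms: 3x + 6 = 12, so 3x = 6, so x = 2.
Then 2E = 12 + 3·2 = 18, so E = 9, V = 2E/3 = 6, F = 3 + 2 = 5.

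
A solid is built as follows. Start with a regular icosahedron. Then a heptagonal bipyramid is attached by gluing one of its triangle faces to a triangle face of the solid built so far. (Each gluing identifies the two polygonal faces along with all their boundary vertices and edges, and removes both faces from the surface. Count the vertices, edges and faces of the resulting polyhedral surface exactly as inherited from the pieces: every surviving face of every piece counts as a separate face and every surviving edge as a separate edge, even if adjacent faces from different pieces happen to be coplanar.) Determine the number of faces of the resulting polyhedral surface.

32

A regular icosahedron: V=12, E=30, F=20.
Attach a heptagonal bipyramid (V=9, E=21, F=14) along a 3-gon: merge 3 vertices and 3 edges, delete both glued faces → V=18, E=48, F=32.
Check: V − E + F = 18 − 48 + 32 = 2.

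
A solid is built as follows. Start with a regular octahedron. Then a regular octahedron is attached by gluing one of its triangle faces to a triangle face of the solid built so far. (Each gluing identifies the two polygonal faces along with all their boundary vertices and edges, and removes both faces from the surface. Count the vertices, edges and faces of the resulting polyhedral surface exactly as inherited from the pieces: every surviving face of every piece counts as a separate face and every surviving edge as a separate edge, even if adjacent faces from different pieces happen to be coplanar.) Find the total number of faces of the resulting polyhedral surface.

A regular octahedron: V=6, E=12, F=8.
Attach a regular octahedron (V=6, E=12, F=8) along a 3-gon: merge 3 vertices and 3 edges, delete both glued faces → V=9, E=21, F=14.
Check: V − E + F = 9 − 21 + 14 = 2.

14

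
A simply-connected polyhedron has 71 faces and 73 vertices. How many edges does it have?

142

Here V − E + F = 2.
E = V + F − (2) = 73 + 71 − (2) = 142.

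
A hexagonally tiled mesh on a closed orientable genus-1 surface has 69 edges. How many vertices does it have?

46

χ = 2 − 2·1 = 0, and every face is a hexagon so 6F = 2E.
F = 2E/6 = 23. Then V = 0 + E − F = 0 + 69 − 23 = 46.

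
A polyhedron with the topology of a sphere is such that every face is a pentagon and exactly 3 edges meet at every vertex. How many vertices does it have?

Each face has 5 edges and each edge borders two faces, so 2E = 5F.
Each vertex has degree 3, so 3V = 2E and hence V = 5F/3.
Euler: V − E + F = 2 ⇒ (5F/3) − (5F/2) + F = 2.
Multiply by 6: (10 − 15 + 6)F = 12, i.e. 1F = 12.
So F = 12, E = 5·12/2 = 30, V = 5·12/3 = 20.

20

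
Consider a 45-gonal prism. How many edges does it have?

A prism on an n-gon has two n-gon bases and n rectangular sides: V = 2·45 = 90, E = 3·45 = 135, F = 45 + 2 = 47.

135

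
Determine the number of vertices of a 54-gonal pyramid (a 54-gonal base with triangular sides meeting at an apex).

55

A pyramid on an n-gon base has one n-gon and n triangles: V = 54 + 1 = 55, E = 2·54 = 108, F = 54 + 1 = 55.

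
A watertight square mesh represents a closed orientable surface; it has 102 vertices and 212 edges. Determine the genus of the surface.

3

Every face is a square and each edge borders two faces, so 4F = 2·212, giving F = 106.
χ = V − E + F = 102 − 212 + 106 = -4.
For a closed orientable surface χ = 2 − 2g, so g = (2 − (-4))/2 = 3.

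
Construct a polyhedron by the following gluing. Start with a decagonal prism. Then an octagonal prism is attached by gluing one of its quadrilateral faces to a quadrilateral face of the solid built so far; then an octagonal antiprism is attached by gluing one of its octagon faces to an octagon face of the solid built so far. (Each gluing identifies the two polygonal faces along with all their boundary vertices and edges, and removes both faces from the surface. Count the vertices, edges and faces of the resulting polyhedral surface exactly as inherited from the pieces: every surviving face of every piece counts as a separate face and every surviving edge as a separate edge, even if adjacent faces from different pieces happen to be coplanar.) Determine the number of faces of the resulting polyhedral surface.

36

A decagonal prism: V=20, E=30, F=12.
Attach an octagonal prism (V=16, E=24, F=10) along a 4-gon: merge 4 vertices and 4 edges, delete both glued faces → V=32, E=50, F=20.
Attach an octagonal antiprism (V=16, E=32, F=18) along an 8-gon: merge 8 vertices and 8 edges, delete both glued faces → V=40, E=74, F=36.
Check: V − E + F = 40 − 74 + 36 = 2.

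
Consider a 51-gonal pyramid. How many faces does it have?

52

A pyramid on an n-gon base has one n-gon and n triangles: V = 51 + 1 = 52, E = 2·51 = 102, F = 51 + 1 = 52.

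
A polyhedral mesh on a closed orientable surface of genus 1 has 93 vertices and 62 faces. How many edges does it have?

For a closed orientable surface of genus 1, χ = 2 − 2·1 = 0.
E = V + F − (0) = 93 + 62 − (0) = 155.

155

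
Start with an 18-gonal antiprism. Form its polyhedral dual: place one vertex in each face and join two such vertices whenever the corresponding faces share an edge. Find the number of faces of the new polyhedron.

36

The base solid has V = 36, E = 72, F = 38.
The dual swaps V and F and preserves E: V′ = F = 38, E′ = E = 72, F′ = V = 36.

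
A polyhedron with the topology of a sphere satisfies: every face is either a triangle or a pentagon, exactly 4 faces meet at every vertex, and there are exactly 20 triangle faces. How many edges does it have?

Let x be the number of pentagons; then F = 20 + x.
Edge–face incidences: 2E = 3·20 + 5·x = 60 + 5x.
Every vertex has degree 4, so 4V = 2E.
Euler: V − E + F = 2 ⇒ (2E)/4 − E + (20 + x) = 2.
Multiply by 8: 2·(2E) − 4·(2E) + 8·(20 + x) = 16, i.e. 160 + 8x − 2·(60 + 5x) = 16.
Collecting terms: −2x + 40 = 16, so −2x = −24, so x = 12.
Then 2E = 60 + 5·12 = 120, so E = 60, V = 2E/4 = 30, F = 20 + 12 = 32.

60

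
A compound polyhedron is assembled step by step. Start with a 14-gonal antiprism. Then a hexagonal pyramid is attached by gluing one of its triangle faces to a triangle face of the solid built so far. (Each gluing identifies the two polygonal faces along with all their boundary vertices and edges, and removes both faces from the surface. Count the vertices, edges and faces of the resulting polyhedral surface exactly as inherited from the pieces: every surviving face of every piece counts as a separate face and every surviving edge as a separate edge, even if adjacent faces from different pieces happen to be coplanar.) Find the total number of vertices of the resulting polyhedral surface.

A 14-gonal antiprism: V=28, E=56, F=30.
Attach a hexagonal pyramid (V=7, E=12, F=7) along a 3-gon: merge 3 vertices and 3 edges, delete both glued faces → V=32, E=65, F=35.
Check: V − E + F = 32 − 65 + 35 = 2.

32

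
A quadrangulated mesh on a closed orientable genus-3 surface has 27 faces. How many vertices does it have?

χ = 2 − 2·3 = -4, and every face is a square so 4F = 2E.
E = 4·27/2 = 54. Then V = -4 + E − F = -4 + 54 − 27 = 23.

23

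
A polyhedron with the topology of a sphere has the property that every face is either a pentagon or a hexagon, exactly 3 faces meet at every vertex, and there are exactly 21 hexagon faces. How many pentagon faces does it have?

12

Let x be the number of pentagons; then F = 21 + x.
Edge–face incidences: 2E = 6·21 + 5·x = 126 + 5x.
Every vertex has degree 3, so 3V = 2E.
Euler: V − E + F = 2 ⇒ (2E)/3 − E + (21 + x) = 2.
Multiply by 6: 2·(2E) − 3·(2E) + 6·(21 + x) = 12, i.e. 126 + 6x − (126 + 5x) = 12.
Collecting terms: x = 12.
Then 2E = 126 + 5·12 = 186, so E = 93, V = 2E/3 = 62, F = 21 + 12 = 33.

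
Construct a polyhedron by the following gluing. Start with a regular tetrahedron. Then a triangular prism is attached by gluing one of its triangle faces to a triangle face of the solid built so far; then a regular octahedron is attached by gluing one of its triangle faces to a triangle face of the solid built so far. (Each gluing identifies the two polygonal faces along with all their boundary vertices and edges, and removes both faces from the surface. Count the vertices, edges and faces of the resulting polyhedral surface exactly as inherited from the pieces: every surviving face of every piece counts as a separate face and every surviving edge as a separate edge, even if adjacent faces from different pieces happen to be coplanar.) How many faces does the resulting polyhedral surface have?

13

A regular tetrahedron: V=4, E=6, F=4.
Attach a triangular prism (V=6, E=9, F=5) along a 3-gon: merge 3 vertices and 3 edges, delete both glued faces → V=7, E=12, F=7.
Attach a regular octahedron (V=6, E=12, F=8) along a 3-gon: merge 3 vertices and 3 edges, delete both glued faces → V=10, E=21, F=13.
Check: V − E + F = 10 − 21 + 13 = 2.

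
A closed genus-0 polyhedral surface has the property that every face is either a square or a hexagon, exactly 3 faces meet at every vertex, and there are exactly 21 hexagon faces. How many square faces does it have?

Let x be the number of squares; then F = 21 + x.
Edge–face incidences: 2E = 6·21 + 4·x = 126 + 4x.
Every vertex has degree 3, so 3V = 2E.
Euler: V − E + F = 2 ⇒ (2E)/3 − E + (21 + x) = 2.
Multiply by 6: 2·(2E) − 3·(2E) + 6·(21 + x) = 12, i.e. 126 + 6x − (126 + 4x) = 12.
Collecting terms: 2x = 12, so x = 6.
Then 2E = 126 + 4·6 = 150, so E = 75, V = 2E/3 = 50, F = 21 + 6 = 27.

6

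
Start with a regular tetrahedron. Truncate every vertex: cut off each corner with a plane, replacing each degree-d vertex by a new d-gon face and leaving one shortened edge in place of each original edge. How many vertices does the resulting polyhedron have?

12

The base solid has V = 4, E = 6, F = 4.
Truncation replaces each original edge-end by a new vertex, so V′ = 2E = 12.
Each original edge survives, and each old vertex of degree d contributes d new edges; summing degrees gives Σd = 2E, so E′ = E + 2E = 3E = 18.
Each original face survives and each original vertex becomes one new face: F′ = F + V = 8.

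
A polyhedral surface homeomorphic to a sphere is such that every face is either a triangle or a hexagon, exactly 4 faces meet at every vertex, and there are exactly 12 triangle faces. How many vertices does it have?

Let x be the number of hexagons; then F = 12 + x.
Edge–face incidences: 2E = 3·12 + 6·x = 36 + 6x.
Every vertex has degree 4, so 4V = 2E.
Euler: V − E + F = 2 ⇒ (2E)/4 − E + (12 + x) = 2.
Multiply by 8: 2·(2E) − 4·(2E) + 8·(12 + x) = 16, i.e. 96 + 8x − 2·(36 + 6x) = 16.
Collecting terms: −4x + 24 = 16, so −4x = −8, so x = 2.
Then 2E = 36 + 6·2 = 48, so E = 24, V = 2E/4 = 12, F = 12 + 2 = 14.

12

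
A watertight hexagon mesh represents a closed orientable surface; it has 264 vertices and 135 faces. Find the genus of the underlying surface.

4

Every face is a hexagon, so 2E = 6·135 = 810, giving E = 405.
χ = V − E + F = 264 − 405 + 135 = -6.
For a closed orientable surface χ = 2 − 2g, so g = (2 − (-6))/2 = 4.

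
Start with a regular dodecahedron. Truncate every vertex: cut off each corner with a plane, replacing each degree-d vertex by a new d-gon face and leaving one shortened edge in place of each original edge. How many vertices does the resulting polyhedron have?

The base solid has V = 20, E = 30, F = 12.
Truncation replaces each original edge-end by a new vertex, so V′ = 2E = 60.
Each original edge survives, and each old vertex of degree d contributes d new edges; summing degrees gives Σd = 2E, so E′ = E + 2E = 3E = 90.
Each original face survives and each original vertex becomes one new face: F′ = F + V = 32.

60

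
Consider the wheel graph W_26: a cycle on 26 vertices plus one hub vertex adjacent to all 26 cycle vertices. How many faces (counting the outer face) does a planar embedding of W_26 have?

W_26 has V = 26 + 1 = 27 vertices and E = 2·26 = 52 edges.
By Euler's formula F = 2 − V + E = 2 − 27 + 52 = 27.

27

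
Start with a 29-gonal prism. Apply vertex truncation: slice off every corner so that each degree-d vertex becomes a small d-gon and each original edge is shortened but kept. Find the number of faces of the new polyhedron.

89

The base solid has V = 58, E = 87, F = 31.
Truncation replaces each original edge-end by a new vertex, so V′ = 2E = 174.
Each original edge survives, and each old vertex of degree d contributes d new edges; summing degrees gives Σd = 2E, so E′ = E + 2E = 3E = 261.
Each original face survives and each original vertex becomes one new face: F′ = F + V = 89.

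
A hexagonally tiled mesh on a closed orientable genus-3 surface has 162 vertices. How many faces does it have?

83

χ = 2 − 2·3 = -4, and every face is a hexagon so 6F = 2E.
V − E + F = -4 with E = 6F/2 gives 162 − (6/2 − 1)·F = -4, so F = 83 and E = 249.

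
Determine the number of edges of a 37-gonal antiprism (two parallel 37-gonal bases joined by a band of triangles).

148

An antiprism on an n-gon has two n-gon caps and 2n triangles: V = 2·37 = 74, E = 4·37 = 148, F = 2·37 + 2 = 76.
Check: V − E + F = 74 − 148 + 76 = 2.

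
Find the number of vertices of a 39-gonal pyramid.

40

A pyramid on an n-gon base has one n-gon and n triangles: V = 39 + 1 = 40, E = 2·39 = 78, F = 39 + 1 = 40.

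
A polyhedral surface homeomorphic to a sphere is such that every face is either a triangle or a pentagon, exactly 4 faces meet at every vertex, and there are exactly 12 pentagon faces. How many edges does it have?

60

Let x be the number of triangles; then F = 12 + x.
Edge–face incidences: 2E = 5·12 + 3·x = 60 + 3x.
Every vertex has degree 4, so 4V = 2E.
Euler: V − E + F = 2 ⇒ (2E)/4 − E + (12 + x) = 2.
Multiply by 8: 2·(2E) − 4·(2E) + 8·(12 + x) = 16, i.e. 96 + 8x − 2·(60 + 3x) = 16.
Collecting terms: 2x − 24 = 16, so 2x = 40, so x = 20.
Then 2E = 60 + 3·20 = 120, so E = 60, V = 2E/4 = 30, F = 12 + 20 = 32.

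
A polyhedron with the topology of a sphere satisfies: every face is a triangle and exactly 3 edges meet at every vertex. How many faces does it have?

Each face has 3 edges and each edge borders two faces, so 2E = 3F.
Each vertex has degree 3, so 3V = 2E and hence V = 3F/3.
Euler: V − E + F = 2 ⇒ (3F/3) − (3F/2) + F = 2.
Multiply by 6: (6 − 9 + 6)F = 12, i.e. 3F = 12.
So F = 4, E = 3·4/2 = 6, V = 3·4/3 = 4.

4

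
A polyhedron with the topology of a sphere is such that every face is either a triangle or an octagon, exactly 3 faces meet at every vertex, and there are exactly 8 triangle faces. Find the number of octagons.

Let x be the number of octagons; then F = 8 + x.
Edge–face incidences: 2E = 3·8 + 8·x = 24 + 8x.
Every vertex has degree 3, so 3V = 2E.
Euler: V − E + F = 2 ⇒ (2E)/3 − E + (8 + x) = 2.
Multiply by 6: 2·(2E) − 3·(2E) + 6·(8 + x) = 12, i.e. 48 + 6x − (24 + 8x) = 12.
Collecting terms: −2x + 24 = 12, so −2x = −12, so x = 6.
Then 2E = 24 + 8·6 = 72, so E = 36, V = 2E/3 = 24, F = 8 + 6 = 14.

6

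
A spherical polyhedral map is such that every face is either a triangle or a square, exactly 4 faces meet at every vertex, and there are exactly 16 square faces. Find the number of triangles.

Let x be the number of triangles; then F = 16 + x.
Edge–face incidences: 2E = 4·16 + 3·x = 64 + 3x.
Every vertex has degree 4, so 4V = 2E.
Euler: V − E + F = 2 ⇒ (2E)/4 − E + (16 + x) = 2.
Multiply by 8: 2·(2E) − 4·(2E) + 8·(16 + x) = 16, i.e. 128 + 8x − 2·(64 + 3x) = 16.
Collecting terms: 2x = 16, so x = 8.
Then 2E = 64 + 3·8 = 88, so E = 44, V = 2E/4 = 22, F = 16 + 8 = 24.

8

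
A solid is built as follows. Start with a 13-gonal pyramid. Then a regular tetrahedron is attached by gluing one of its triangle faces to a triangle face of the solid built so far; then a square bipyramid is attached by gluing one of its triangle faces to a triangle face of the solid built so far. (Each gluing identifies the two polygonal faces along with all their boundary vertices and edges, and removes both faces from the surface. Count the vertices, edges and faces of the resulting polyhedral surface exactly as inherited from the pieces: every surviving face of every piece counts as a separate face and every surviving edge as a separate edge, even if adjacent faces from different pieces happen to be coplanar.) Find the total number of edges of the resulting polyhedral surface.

38

A 13-gonal pyramid: V=14, E=26, F=14.
Attach a regular tetrahedron (V=4, E=6, F=4) along a 3-gon: merge 3 vertices and 3 edges, delete both glued faces → V=15, E=29, F=16.
Attach a square bipyramid (V=6, E=12, F=8) along a 3-gon: merge 3 vertices and 3 edges, delete both glued faces → V=18, E=38, F=22.
Check: V − E + F = 18 − 38 + 22 = 2.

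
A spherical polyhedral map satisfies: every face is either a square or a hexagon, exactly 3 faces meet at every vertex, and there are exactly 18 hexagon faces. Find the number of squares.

6

Let x be the number of squares; then F = 18 + x.
Edge–face incidences: 2E = 6·18 + 4·x = 108 + 4x.
Every vertex has degree 3, so 3V = 2E.
Euler: V − E + F = 2 ⇒ (2E)/3 − E + (18 + x) = 2.
Multiply by 6: 2·(2E) − 3·(2E) + 6·(18 + x) = 12, i.e. 108 + 6x − (108 + 4x) = 12.
Collecting terms: 2x = 12, so x = 6.
Then 2E = 108 + 4·6 = 132, so E = 66, V = 2E/3 = 44, F = 18 + 6 = 24.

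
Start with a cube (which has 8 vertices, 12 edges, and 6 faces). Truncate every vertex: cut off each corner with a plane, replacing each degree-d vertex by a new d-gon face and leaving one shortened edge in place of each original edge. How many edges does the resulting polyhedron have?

Truncation replaces each original edge-end by a new vertex, so V′ = 2E = 24.
Each original edge survives, and each old vertex of degree d contributes d new edges; summing degrees gives Σd = 2E, so E′ = E + 2E = 3E = 36.
Each original face survives and each original vertex becomes one new face: F′ = F + V = 14.

36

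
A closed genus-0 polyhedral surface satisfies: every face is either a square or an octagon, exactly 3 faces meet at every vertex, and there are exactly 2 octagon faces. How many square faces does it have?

8

Let x be the number of squares; then F = 2 + x.
Edge–face incidences: 2E = 8·2 + 4·x = 16 + 4x.
Every vertex has degree 3, so 3V = 2E.
Euler: V − E + F = 2 ⇒ (2E)/3 − E + (2 + x) = 2.
Multiply by 6: 2·(2E) − 3·(2E) + 6·(2 + x) = 12, i.e. 12 + 6x − (16 + 4x) = 12.
Collecting terms: 2x − 4 = 12, so 2x = 16, so x = 8.
Then 2E = 16 + 4·8 = 48, so E = 24, V = 2E/3 = 16, F = 2 + 8 = 10.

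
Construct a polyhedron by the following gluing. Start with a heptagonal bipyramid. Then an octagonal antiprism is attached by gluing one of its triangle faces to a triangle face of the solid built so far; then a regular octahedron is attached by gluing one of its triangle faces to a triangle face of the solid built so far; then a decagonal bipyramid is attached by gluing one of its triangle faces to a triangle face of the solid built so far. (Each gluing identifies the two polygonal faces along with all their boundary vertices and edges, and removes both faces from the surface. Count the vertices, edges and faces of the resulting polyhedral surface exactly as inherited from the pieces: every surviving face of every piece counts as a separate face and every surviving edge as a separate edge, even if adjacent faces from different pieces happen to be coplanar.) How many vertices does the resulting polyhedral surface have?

A heptagonal bipyramid: V=9, E=21, F=14.
Attach an octagonal antiprism (V=16, E=32, F=18) along a 3-gon: merge 3 vertices and 3 edges, delete both glued faces → V=22, E=50, F=30.
Attach a regular octahedron (V=6, E=12, F=8) along a 3-gon: merge 3 vertices and 3 edges, delete both glued faces → V=25, E=59, F=36.
Attach a decagonal bipyramid (V=12, E=30, F=20) along a 3-gon: merge 3 vertices and 3 edges, delete both glued faces → V=34, E=86, F=54.
Check: V − E + F = 34 − 86 + 54 = 2.

34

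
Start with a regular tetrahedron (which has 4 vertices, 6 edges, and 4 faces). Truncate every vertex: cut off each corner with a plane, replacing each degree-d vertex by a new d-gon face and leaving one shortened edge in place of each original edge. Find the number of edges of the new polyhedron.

Truncation replaces each original edge-end by a new vertex, so V′ = 2E = 12.
Each original edge survives, and each old vertex of degree d contributes d new edges; summing degrees gives Σd = 2E, so E′ = E + 2E = 3E = 18.
Each original face survives and each original vertex becomes one new face: F′ = F + V = 8.

18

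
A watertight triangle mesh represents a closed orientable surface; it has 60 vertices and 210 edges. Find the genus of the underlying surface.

6

Every face is a triangle and each edge borders two faces, so 3F = 2·210, giving F = 140.
χ = V − E + F = 60 − 210 + 140 = -10.
For a closed orientable surface χ = 2 − 2g, so g = (2 − (-10))/2 = 6.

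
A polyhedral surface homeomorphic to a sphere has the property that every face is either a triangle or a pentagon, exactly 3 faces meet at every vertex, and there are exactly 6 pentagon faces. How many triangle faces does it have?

Let x be the number of triangles; then F = 6 + x.
Edge–face incidences: 2E = 5·6 + 3·x = 30 + 3x.
Every vertex has degree 3, so 3V = 2E.
Euler: V − E + F = 2 ⇒ (2E)/3 − E + (6 + x) = 2.
Multiply by 6: 2·(2E) − 3·(2E) + 6·(6 + x) = 12, i.e. 36 + 6x − (30 + 3x) = 12.
Collecting terms: 3x + 6 = 12, so 3x = 6, so x = 2.
Then 2E = 30 + 3·2 = 36, so E = 18, V = 2E/3 = 12, F = 6 + 2 = 8.

2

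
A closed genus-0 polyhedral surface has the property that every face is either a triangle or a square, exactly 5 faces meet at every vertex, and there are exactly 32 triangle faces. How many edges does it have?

Let x be the number of squares; then F = 32 + x.
Edge–face incidences: 2E = 3·32 + 4·x = 96 + 4x.
Every vertex has degree 5, so 5V = 2E.
Euler: V − E + F = 2 ⇒ (2E)/5 − E + (32 + x) = 2.
Multiply by 10: 2·(2E) − 5·(2E) + 10·(32 + x) = 20, i.e. 320 + 10x − 3·(96 + 4x) = 20.
Collecting terms: −2x + 32 = 20, so −2x = −12, so x = 6.
Then 2E = 96 + 4·6 = 120, so E = 60, V = 2E/5 = 24, F = 32 + 6 = 38.

60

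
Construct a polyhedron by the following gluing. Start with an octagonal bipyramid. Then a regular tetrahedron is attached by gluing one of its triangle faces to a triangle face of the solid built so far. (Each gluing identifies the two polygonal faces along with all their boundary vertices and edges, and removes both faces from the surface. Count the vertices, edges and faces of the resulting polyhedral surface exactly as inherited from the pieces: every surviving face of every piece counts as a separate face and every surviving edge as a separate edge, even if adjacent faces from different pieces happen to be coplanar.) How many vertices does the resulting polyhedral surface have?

An octagonal bipyramid: V=10, E=24, F=16.
Attach a regular tetrahedron (V=4, E=6, F=4) along a 3-gon: merge 3 vertices and 3 edges, delete both glued faces → V=11, E=27, F=18.
Check: V − E + F = 11 − 27 + 18 = 2.

11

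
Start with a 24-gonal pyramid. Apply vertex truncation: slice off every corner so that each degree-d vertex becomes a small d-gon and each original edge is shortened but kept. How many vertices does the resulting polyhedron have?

The base solid has V = 25, E = 48, F = 25.
Truncation replaces each original edge-end by a new vertex, so V′ = 2E = 96.
Each original edge survives, and each old vertex of degree d contributes d new edges; summing degrees gives Σd = 2E, so E′ = E + 2E = 3E = 144.
Each original face survives and each original vertex becomes one new face: F′ = F + V = 50.

96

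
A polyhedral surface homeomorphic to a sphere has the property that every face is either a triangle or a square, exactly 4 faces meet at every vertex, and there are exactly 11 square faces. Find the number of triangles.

8

Let x be the number of triangles; then F = 11 + x.
Edge–face incidences: 2E = 4·11 + 3·x = 44 + 3x.
Every vertex has degree 4, so 4V = 2E.
Euler: V − E + F = 2 ⇒ (2E)/4 − E + (11 + x) = 2.
Multiply by 8: 2·(2E) − 4·(2E) + 8·(11 + x) = 16, i.e. 88 + 8x − 2·(44 + 3x) = 16.
Collecting terms: 2x = 16, so x = 8.
Then 2E = 44 + 3·8 = 68, so E = 34, V = 2E/4 = 17, F = 11 + 8 = 19.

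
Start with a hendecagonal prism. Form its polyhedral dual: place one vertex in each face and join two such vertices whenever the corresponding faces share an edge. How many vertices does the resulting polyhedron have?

13

The base solid has V = 22, E = 33, F = 13.
The dual swaps V and F and preserves E: V′ = F = 13, E′ = E = 33, F′ = V = 22.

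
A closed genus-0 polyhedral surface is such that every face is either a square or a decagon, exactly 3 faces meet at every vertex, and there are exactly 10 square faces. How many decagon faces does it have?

Let x be the number of decagons; then F = 10 + x.
Edge–face incidences: 2E = 4·10 + 10·x = 40 + 10x.
Every vertex has degree 3, so 3V = 2E.
Euler: V − E + F = 2 ⇒ (2E)/3 − E + (10 + x) = 2.
Multiply by 6: 2·(2E) − 3·(2E) + 6·(10 + x) = 12, i.e. 60 + 6x − (40 + 10x) = 12.
Collecting terms: −4x + 20 = 12, so −4x = −8, so x = 2.
Then 2E = 40 + 10·2 = 60, so E = 30, V = 2E/3 = 20, F = 10 + 2 = 12.

2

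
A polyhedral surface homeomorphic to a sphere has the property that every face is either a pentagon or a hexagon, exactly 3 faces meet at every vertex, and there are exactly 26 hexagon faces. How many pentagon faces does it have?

Let x be the number of pentagons; then F = 26 + x.
Edge–face incidences: 2E = 6·26 + 5·x = 156 + 5x.
Every vertex has degree 3, so 3V = 2E.
Euler: V − E + F = 2 ⇒ (2E)/3 − E + (26 + x) = 2.
Multiply by 6: 2·(2E) − 3·(2E) + 6·(26 + x) = 12, i.e. 156 + 6x − (156 + 5x) = 12.
Collecting terms: x = 12.
Then 2E = 156 + 5·12 = 216, so E = 108, V = 2E/3 = 72, F = 26 + 12 = 38.

12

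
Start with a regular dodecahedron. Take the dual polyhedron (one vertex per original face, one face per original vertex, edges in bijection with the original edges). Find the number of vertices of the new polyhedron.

12

The base solid has V = 20, E = 30, F = 12.
The dual swaps V and F and preserves E: V′ = F = 12, E′ = E = 30, F′ = V = 20.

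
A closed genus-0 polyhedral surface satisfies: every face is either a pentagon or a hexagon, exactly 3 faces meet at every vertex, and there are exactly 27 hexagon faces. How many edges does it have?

111

Let x be the number of pentagons; then F = 27 + x.
Edge–face incidences: 2E = 6·27 + 5·x = 162 + 5x.
Every vertex has degree 3, so 3V = 2E.
Euler: V − E + F = 2 ⇒ (2E)/3 − E + (27 + x) = 2.
Multiply by 6: 2·(2E) − 3·(2E) + 6·(27 + x) = 12, i.e. 162 + 6x − (162 + 5x) = 12.
Collecting terms: x = 12.
Then 2E = 162 + 5·12 = 222, so E = 111, V = 2E/3 = 74, F = 27 + 12 = 39.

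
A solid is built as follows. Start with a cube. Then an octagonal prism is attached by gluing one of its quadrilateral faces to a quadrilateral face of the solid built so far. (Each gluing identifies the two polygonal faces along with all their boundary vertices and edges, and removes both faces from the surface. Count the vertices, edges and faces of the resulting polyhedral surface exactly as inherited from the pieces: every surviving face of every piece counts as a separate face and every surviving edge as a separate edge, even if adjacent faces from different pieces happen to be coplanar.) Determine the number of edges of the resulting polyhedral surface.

32

A cube: V=8, E=12, F=6.
Attach an octagonal prism (V=16, E=24, F=10) along a 4-gon: merge 4 vertices and 4 edges, delete both glued faces → V=20, E=32, F=14.
Check: V − E + F = 20 − 32 + 14 = 2.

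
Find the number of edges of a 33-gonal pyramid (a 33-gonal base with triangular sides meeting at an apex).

A pyramid on an n-gon base has one n-gon and n triangles: V = 33 + 1 = 34, E = 2·33 = 66, F = 33 + 1 = 34.

66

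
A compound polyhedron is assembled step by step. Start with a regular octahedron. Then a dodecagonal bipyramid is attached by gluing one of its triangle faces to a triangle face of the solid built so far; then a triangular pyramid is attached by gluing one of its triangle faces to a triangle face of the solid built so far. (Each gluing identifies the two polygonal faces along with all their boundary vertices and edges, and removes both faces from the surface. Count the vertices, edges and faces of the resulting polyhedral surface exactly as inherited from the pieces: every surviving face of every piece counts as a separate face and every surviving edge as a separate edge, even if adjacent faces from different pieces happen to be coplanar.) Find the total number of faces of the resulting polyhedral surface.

A regular octahedron: V=6, E=12, F=8.
Attach a dodecagonal bipyramid (V=14, E=36, F=24) along a 3-gon: merge 3 vertices and 3 edges, delete both glued faces → V=17, E=45, F=30.
Attach a triangular pyramid (V=4, E=6, F=4) along a 3-gon: merge 3 vertices and 3 edges, delete both glued faces → V=18, E=48, F=32.
Check: V − E + F = 18 − 48 + 32 = 2.

32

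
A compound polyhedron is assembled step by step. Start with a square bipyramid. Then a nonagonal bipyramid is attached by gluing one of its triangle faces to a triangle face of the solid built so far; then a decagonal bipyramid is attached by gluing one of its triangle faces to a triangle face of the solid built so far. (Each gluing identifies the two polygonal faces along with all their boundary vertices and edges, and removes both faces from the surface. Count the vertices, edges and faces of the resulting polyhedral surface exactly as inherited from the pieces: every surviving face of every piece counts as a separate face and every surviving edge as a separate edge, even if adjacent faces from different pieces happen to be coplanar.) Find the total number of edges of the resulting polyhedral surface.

A square bipyramid: V=6, E=12, F=8.
Attach a nonagonal bipyramid (V=11, E=27, F=18) along a 3-gon: merge 3 vertices and 3 edges, delete both glued faces → V=14, E=36, F=24.
Attach a decagonal bipyramid (V=12, E=30, F=20) along a 3-gon: merge 3 vertices and 3 edges, delete both glued faces → V=23, E=63, F=42.
Check: V − E + F = 23 − 63 + 42 = 2.

63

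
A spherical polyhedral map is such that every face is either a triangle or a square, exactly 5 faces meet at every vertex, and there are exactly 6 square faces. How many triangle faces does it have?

32

Let x be the number of triangles; then F = 6 + x.
Edge–face incidences: 2E = 4·6 + 3·x = 24 + 3x.
Every vertex has degree 5, so 5V = 2E.
Euler: V − E + F = 2 ⇒ (2E)/5 − E + (6 + x) = 2.
Multiply by 10: 2·(2E) − 5·(2E) + 10·(6 + x) = 20, i.e. 60 + 10x − 3·(24 + 3x) = 20.
Collecting terms: x − 12 = 20, so x = 32.
Then 2E = 24 + 3·32 = 120, so E = 60, V = 2E/5 = 24, F = 6 + 32 = 38.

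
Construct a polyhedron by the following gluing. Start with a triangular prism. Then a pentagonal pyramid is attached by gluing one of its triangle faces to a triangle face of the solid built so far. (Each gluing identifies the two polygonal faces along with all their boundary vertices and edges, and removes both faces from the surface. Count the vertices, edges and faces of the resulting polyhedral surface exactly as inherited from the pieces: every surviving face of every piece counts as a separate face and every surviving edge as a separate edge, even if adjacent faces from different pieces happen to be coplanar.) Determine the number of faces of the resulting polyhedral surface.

9

A triangular prism: V=6, E=9, F=5.
Attach a pentagonal pyramid (V=6, E=10, F=6) along a 3-gon: merge 3 vertices and 3 edges, delete both glued faces → V=9, E=16, F=9.
Check: V − E + F = 9 − 16 + 9 = 2.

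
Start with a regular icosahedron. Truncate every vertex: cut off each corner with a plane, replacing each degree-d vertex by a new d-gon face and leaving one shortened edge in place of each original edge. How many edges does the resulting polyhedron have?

The base solid has V = 12, E = 30, F = 20.
Truncation replaces each original edge-end by a new vertex, so V′ = 2E = 60.
Each original edge survives, and each old vertex of degree d contributes d new edges; summing degrees gives Σd = 2E, so E′ = E + 2E = 3E = 90.
Each original face survives and each original vertex becomes one new face: F′ = F + V = 32.

90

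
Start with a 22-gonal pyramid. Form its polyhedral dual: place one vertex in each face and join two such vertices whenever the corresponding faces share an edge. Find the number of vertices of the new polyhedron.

The base solid has V = 23, E = 44, F = 23.
The dual swaps V and F and preserves E: V′ = F = 23, E′ = E = 44, F′ = V = 23.

23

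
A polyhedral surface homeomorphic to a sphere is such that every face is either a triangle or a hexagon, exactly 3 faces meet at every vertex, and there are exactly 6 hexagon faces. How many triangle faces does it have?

4

Let x be the number of triangles; then F = 6 + x.
Edge–face incidences: 2E = 6·6 + 3·x = 36 + 3x.
Every vertex has degree 3, so 3V = 2E.
Euler: V − E + F = 2 ⇒ (2E)/3 − E + (6 + x) = 2.
Multiply by 6: 2·(2E) − 3·(2E) + 6·(6 + x) = 12, i.e. 36 + 6x − (36 + 3x) = 12.
Collecting terms: 3x = 12, so x = 4.
Then 2E = 36 + 3·4 = 48, so E = 24, V = 2E/3 = 16, F = 6 + 4 = 10.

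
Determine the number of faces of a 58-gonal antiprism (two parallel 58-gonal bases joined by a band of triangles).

An antiprism on an n-gon has two n-gon caps and 2n triangles: V = 2·58 = 116, E = 4·58 = 232, F = 2·58 + 2 = 118.

118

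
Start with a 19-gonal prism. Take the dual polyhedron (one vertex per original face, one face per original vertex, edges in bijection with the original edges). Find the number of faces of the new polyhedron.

The base solid has V = 38, E = 57, F = 21.
The dual swaps V and F and preserves E: V′ = F = 21, E′ = E = 57, F′ = V = 38.

38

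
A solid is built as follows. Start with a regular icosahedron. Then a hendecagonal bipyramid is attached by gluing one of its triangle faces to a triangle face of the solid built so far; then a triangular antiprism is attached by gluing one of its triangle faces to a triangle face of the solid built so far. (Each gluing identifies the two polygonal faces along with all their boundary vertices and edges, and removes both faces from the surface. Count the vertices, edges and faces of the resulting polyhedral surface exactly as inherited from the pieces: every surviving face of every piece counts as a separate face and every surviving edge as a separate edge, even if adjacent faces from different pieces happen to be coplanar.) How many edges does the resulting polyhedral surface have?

69

A regular icosahedron: V=12, E=30, F=20.
Attach a hendecagonal bipyramid (V=13, E=33, F=22) along a 3-gon: merge 3 vertices and 3 edges, delete both glued faces → V=22, E=60, F=40.
Attach a triangular antiprism (V=6, E=12, F=8) along a 3-gon: merge 3 vertices and 3 edges, delete both glued faces → V=25, E=69, F=46.
Check: V − E + F = 25 − 69 + 46 = 2.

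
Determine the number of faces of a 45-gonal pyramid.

A pyramid on an n-gon base has one n-gon and n triangles: V = 45 + 1 = 46, E = 2·45 = 90, F = 45 + 1 = 46.

46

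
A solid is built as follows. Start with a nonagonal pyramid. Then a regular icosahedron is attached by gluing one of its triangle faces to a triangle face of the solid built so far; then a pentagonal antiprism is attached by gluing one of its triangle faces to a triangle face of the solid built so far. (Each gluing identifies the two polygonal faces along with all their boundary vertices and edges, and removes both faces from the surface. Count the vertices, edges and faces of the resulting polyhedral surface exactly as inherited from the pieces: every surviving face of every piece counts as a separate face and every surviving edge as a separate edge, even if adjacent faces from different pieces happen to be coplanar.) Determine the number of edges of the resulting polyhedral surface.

62

A nonagonal pyramid: V=10, E=18, F=10.
Attach a regular icosahedron (V=12, E=30, F=20) along a 3-gon: merge 3 vertices and 3 edges, delete both glued faces → V=19, E=45, F=28.
Attach a pentagonal antiprism (V=10, E=20, F=12) along a 3-gon: merge 3 vertices and 3 edges, delete both glued faces → V=26, E=62, F=38.
Check: V − E + F = 26 − 62 + 38 = 2.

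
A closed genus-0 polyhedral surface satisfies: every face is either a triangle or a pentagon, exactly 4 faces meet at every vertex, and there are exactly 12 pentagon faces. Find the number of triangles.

Let x be the number of triangles; then F = 12 + x.
Edge–face incidences: 2E = 5·12 + 3·x = 60 + 3x.
Every vertex has degree 4, so 4V = 2E.
Euler: V − E + F = 2 ⇒ (2E)/4 − E + (12 + x) = 2.
Multiply by 8: 2·(2E) − 4·(2E) + 8·(12 + x) = 16, i.e. 96 + 8x − 2·(60 + 3x) = 16.
Collecting terms: 2x − 24 = 16, so 2x = 40, so x = 20.
Then 2E = 60 + 3·20 = 120, so E = 60, V = 2E/4 = 30, F = 12 + 20 = 32.

20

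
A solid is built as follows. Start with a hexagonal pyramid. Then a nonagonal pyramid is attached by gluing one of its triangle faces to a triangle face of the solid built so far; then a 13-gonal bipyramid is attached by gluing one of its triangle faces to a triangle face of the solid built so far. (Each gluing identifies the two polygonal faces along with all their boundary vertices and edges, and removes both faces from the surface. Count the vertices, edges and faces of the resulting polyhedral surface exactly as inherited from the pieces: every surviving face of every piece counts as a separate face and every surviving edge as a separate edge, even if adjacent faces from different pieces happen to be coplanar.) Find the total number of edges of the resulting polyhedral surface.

63

A hexagonal pyramid: V=7, E=12, F=7.
Attach a nonagonal pyramid (V=10, E=18, F=10) along a 3-gon: merge 3 vertices and 3 edges, delete both glued faces → V=14, E=27, F=15.
Attach a 13-gonal bipyramid (V=15, E=39, F=26) along a 3-gon: merge 3 vertices and 3 edges, delete both glued faces → V=26, E=63, F=39.
Check: V − E + F = 26 − 63 + 39 = 2.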